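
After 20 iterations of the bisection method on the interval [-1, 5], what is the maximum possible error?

Bisection error bound: |error| ≤ (b-a)/2^n
|error| ≤ (5 - (-1))/2^20 = 6/2^20
|error| ≤ 0.0000057220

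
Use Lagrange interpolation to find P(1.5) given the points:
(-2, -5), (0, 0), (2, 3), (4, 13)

Lagrange interpolation formula:
P(x) = Σ yᵢ × Lᵢ(x)
where Lᵢ(x) = Π_{j≠i} (x - xⱼ)/(xᵢ - xⱼ)

L_0(1.5) = (1.5 - 0)/(-2 - 0) × (1.5 - 2)/(-2 - 2) × (1.5 - 4)/(-2 - 4) = -0.039062
L_1(1.5) = (1.5 - (-2))/(0 - (-2)) × (1.5 - 2)/(0 - 2) × (1.5 - 4)/(0 - 4) = 0.273438
L_2(1.5) = (1.5 - (-2))/(2 - (-2)) × (1.5 - 0)/(2 - 0) × (1.5 - 4)/(2 - 4) = 0.820312
L_3(1.5) = (1.5 - (-2))/(4 - (-2)) × (1.5 - 0)/(4 - 0) × (1.5 - 2)/(4 - 2) = -0.054688

P(1.5) = (-5)×L_0(1.5) + 0×L_1(1.5) + 3×L_2(1.5) + 13×L_3(1.5)
P(1.5) = 1.945312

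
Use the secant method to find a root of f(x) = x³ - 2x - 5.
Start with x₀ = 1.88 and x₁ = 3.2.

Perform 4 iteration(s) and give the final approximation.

f(x) = x³ - 2x - 5
x₀ = 1.88, x₁ = 3.2

Secant formula: x_{n+1} = x_n - f(x_n)(x_n - x_{n-1})/(f(x_n) - f(x_{n-1}))

Iteration 1:
  f(1.880000) = -2.115328
  f(3.200000) = 21.368000
  x_2 = 3.200000 - 21.368000×(3.200000 - 1.880000)/(21.368000 - (-2.115328))
       = 1.998903
Iteration 2:
  f(3.200000) = 21.368000
  f(1.998903) = -1.010965
  x_3 = 1.998903 - (-1.010965)×(1.998903 - 3.200000)/(-1.010965 - 21.368000)
       = 2.053162
Iteration 3:
  f(1.998903) = -1.010965
  f(2.053162) = -0.451272
  x_4 = 2.053162 - (-0.451272)×(2.053162 - 1.998903)/(-0.451272 - (-1.010965))
       = 2.096910
Iteration 4:
  f(2.053162) = -0.451272
  f(2.096910) = 0.026365
  x_5 = 2.096910 - 0.026365×(2.096910 - 2.053162)/(0.026365 - (-0.451272))
       = 2.094496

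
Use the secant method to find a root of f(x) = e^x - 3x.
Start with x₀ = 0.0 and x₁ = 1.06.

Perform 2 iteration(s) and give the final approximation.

f(x) = e^x - 3x
x₀ = 0.0, x₁ = 1.06

Secant formula: x_{n+1} = x_n - f(x_n)(x_n - x_{n-1})/(f(x_n) - f(x_{n-1}))

Iteration 1:
  f(0.000000) = 1.000000
  f(1.060000) = -0.293629
  x_2 = 1.060000 - (-0.293629)×(1.060000 - 0.000000)/(-0.293629 - 1.000000)
       = 0.819400
Iteration 2:
  f(1.060000) = -0.293629
  f(0.819400) = -0.189062
  x_3 = 0.819400 - (-0.189062)×(0.819400 - 1.060000)/(-0.189062 - (-0.293629))
       = 0.384383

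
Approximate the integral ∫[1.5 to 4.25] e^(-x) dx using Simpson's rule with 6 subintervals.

f(x) = e^(-x)
a = 1.5, b = 4.25, n = 6
h = (b - a)/n = 0.458333

Simpson's rule: (h/3)[f(x₀) + 4f(x₁) + 2f(x₂) + ... + f(xₙ)]

x_0 = 1.5000, f(x_0) = 0.223130, coefficient = 1
x_1 = 1.9583, f(x_1) = 0.141093, coefficient = 4
x_2 = 2.4167, f(x_2) = 0.089219, coefficient = 2
x_3 = 2.8750, f(x_3) = 0.056416, coefficient = 4
x_4 = 3.3333, f(x_4) = 0.035674, coefficient = 2
x_5 = 3.7917, f(x_5) = 0.022558, coefficient = 4
x_6 = 4.2500, f(x_6) = 0.014264, coefficient = 1

I ≈ (0.458333/3) × 1.367449 = 0.208916
Exact value: 0.208866
Error: 0.000050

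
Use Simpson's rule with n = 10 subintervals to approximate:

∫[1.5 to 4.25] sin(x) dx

f(x) = sin(x)
a = 1.5, b = 4.25, n = 10
h = (b - a)/n = 0.275000

Simpson's rule: (h/3)[f(x₀) + 4f(x₁) + 2f(x₂) + ... + f(xₙ)]

x_0 = 1.5000, f(x_0) = 0.997495, coefficient = 1
x_1 = 1.7750, f(x_1) = 0.979223, coefficient = 4
x_2 = 2.0500, f(x_2) = 0.887362, coefficient = 2
x_3 = 2.3250, f(x_3) = 0.728817, coefficient = 4
x_4 = 2.6000, f(x_4) = 0.515501, coefficient = 2
x_5 = 2.8750, f(x_5) = 0.263446, coefficient = 4
x_6 = 3.1500, f(x_6) = -0.008407, coefficient = 2
x_7 = 3.4250, f(x_7) = -0.279629, coefficient = 4
x_8 = 3.7000, f(x_8) = -0.529836, coefficient = 2
x_9 = 3.9750, f(x_9) = -0.740227, coefficient = 4
x_10 = 4.2500, f(x_10) = -0.894989, coefficient = 1

I ≈ (0.275000/3) × 5.638268 = 0.516841
Exact value: 0.516825
Error: 0.000017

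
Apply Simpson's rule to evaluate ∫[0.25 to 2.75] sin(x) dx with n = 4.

f(x) = sin(x)
a = 0.25, b = 2.75, n = 4
h = (b - a)/n = 0.625000

Simpson's rule: (h/3)[f(x₀) + 4f(x₁) + 2f(x₂) + ... + f(xₙ)]

x_0 = 0.2500, f(x_0) = 0.247404, coefficient = 1
x_1 = 0.8750, f(x_1) = 0.767544, coefficient = 4
x_2 = 1.5000, f(x_2) = 0.997495, coefficient = 2
x_3 = 2.1250, f(x_3) = 0.850320, coefficient = 4
x_4 = 2.7500, f(x_4) = 0.381661, coefficient = 1

I ≈ (0.625000/3) × 9.095508 = 1.894898
Exact value: 1.893215
Error: 0.001683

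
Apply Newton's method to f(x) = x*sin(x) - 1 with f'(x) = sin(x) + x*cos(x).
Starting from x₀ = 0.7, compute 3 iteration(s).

f(x) = x*sin(x) - 1
f'(x) = sin(x) + x*cos(x)
x₀ = 0.7

Newton-Raphson formula: x_{n+1} = x_n - f(x_n)/f'(x_n)

Iteration 1:
  f(0.700000) = -0.549048
  f'(0.700000) = 1.179607
  x_1 = 0.700000 - (-0.549048)/1.179607 = 1.165450
Iteration 2:
  f(1.165450) = 0.071008
  f'(1.165450) = 1.378546
  x_2 = 1.165450 - 0.071008/1.378546 = 1.113940
Iteration 3:
  f(1.113940) = -0.000301
  f'(1.113940) = 1.388835
  x_3 = 1.113940 - (-0.000301)/1.388835 = 1.114157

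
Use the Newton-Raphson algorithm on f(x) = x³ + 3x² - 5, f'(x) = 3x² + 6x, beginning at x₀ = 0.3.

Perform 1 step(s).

f(x) = x³ + 3x² - 5
f'(x) = 3x² + 6x
x₀ = 0.3

Newton-Raphson formula: x_{n+1} = x_n - f(x_n)/f'(x_n)

Iteration 1:
  f(0.300000) = -4.703000
  f'(0.300000) = 2.070000
  x_1 = 0.300000 - (-4.703000)/2.070000 = 2.571981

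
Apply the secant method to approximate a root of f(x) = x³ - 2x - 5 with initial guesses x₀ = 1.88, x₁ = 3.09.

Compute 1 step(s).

f(x) = x³ - 2x - 5
x₀ = 1.88, x₁ = 3.09

Secant formula: x_{n+1} = x_n - f(x_n)(x_n - x_{n-1})/(f(x_n) - f(x_{n-1}))

Iteration 1:
  f(1.880000) = -2.115328
  f(3.090000) = 18.323629
  x_2 = 3.090000 - 18.323629×(3.090000 - 1.880000)/(18.323629 - (-2.115328))
       = 2.005229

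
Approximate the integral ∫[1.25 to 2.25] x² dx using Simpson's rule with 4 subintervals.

f(x) = x²
a = 1.25, b = 2.25, n = 4
h = (b - a)/n = 0.250000

Simpson's rule: (h/3)[f(x₀) + 4f(x₁) + 2f(x₂) + ... + f(xₙ)]

x_0 = 1.2500, f(x_0) = 1.562500, coefficient = 1
x_1 = 1.5000, f(x_1) = 2.250000, coefficient = 4
x_2 = 1.7500, f(x_2) = 3.062500, coefficient = 2
x_3 = 2.0000, f(x_3) = 4.000000, coefficient = 4
x_4 = 2.2500, f(x_4) = 5.062500, coefficient = 1

I ≈ (0.250000/3) × 37.750000 = 3.145833
Exact value: 3.145833
Error: 0.000000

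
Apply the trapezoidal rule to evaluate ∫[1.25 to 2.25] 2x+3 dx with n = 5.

f(x) = 2x+3
a = 1.25, b = 2.25, n = 5
h = (b - a)/n = 0.200000

Trapezoidal rule: (h/2)[f(x₀) + 2f(x₁) + 2f(x₂) + ... + f(xₙ)]

x_0 = 1.2500, f(x_0) = 5.500000, coefficient = 1
x_1 = 1.4500, f(x_1) = 5.900000, coefficient = 2
x_2 = 1.6500, f(x_2) = 6.300000, coefficient = 2
x_3 = 1.8500, f(x_3) = 6.700000, coefficient = 2
x_4 = 2.0500, f(x_4) = 7.100000, coefficient = 2
x_5 = 2.2500, f(x_5) = 7.500000, coefficient = 1

I ≈ (0.200000/2) × 65.000000 = 6.500000
Exact value: 6.500000
Error: 0.000000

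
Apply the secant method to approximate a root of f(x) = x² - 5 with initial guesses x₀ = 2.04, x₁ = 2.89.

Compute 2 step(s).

f(x) = x² - 5
x₀ = 2.04, x₁ = 2.89

Secant formula: x_{n+1} = x_n - f(x_n)(x_n - x_{n-1})/(f(x_n) - f(x_{n-1}))

Iteration 1:
  f(2.040000) = -0.838400
  f(2.890000) = 3.352100
  x_2 = 2.890000 - 3.352100×(2.890000 - 2.040000)/(3.352100 - (-0.838400))
       = 2.210061
Iteration 2:
  f(2.890000) = 3.352100
  f(2.210061) = -0.115631
  x_3 = 2.210061 - (-0.115631)×(2.210061 - 2.890000)/(-0.115631 - 3.352100)
       = 2.232733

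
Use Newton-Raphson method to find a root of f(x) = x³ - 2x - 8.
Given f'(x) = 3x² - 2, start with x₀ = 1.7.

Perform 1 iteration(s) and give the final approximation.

f(x) = x³ - 2x - 8
f'(x) = 3x² - 2
x₀ = 1.7

Newton-Raphson formula: x_{n+1} = x_n - f(x_n)/f'(x_n)

Iteration 1:
  f(1.700000) = -6.487000
  f'(1.700000) = 6.670000
  x_1 = 1.700000 - (-6.487000)/6.670000 = 2.672564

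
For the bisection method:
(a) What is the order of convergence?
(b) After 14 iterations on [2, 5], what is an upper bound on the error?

(a) Bisection has linear (order 1) convergence; the error is halved each step.

(b) Error bound = (b-a)/2^n = (5 - 2)/2^{14}
    = 3/2^{14}

(a) 1 (linear); (b) error ≤ 1.83e-04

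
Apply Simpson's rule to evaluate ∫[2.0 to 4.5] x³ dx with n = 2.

f(x) = x³
a = 2.0, b = 4.5, n = 2
h = (b - a)/n = 1.250000

Simpson's rule: (h/3)[f(x₀) + 4f(x₁) + 2f(x₂) + ... + f(xₙ)]

x_0 = 2.0000, f(x_0) = 8.000000, coefficient = 1
x_1 = 3.2500, f(x_1) = 34.328125, coefficient = 4
x_2 = 4.5000, f(x_2) = 91.125000, coefficient = 1

I ≈ (1.250000/3) × 236.437500 = 98.515625
Exact value: 98.515625
Error: 0.000000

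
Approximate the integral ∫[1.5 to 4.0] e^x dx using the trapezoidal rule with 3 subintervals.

f(x) = e^x
a = 1.5, b = 4.0, n = 3
h = (b - a)/n = 0.833333

Trapezoidal rule: (h/2)[f(x₀) + 2f(x₁) + 2f(x₂) + ... + f(xₙ)]

x_0 = 1.5000, f(x_0) = 4.481689, coefficient = 1
x_1 = 2.3333, f(x_1) = 10.312259, coefficient = 2
x_2 = 3.1667, f(x_2) = 23.728258, coefficient = 2
x_3 = 4.0000, f(x_3) = 54.598150, coefficient = 1

I ≈ (0.833333/2) × 127.160872 = 52.983697
Exact value: 50.116461
Error: 2.867236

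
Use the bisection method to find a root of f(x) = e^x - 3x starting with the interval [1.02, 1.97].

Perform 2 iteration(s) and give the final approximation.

f(x) = e^x - 3x
Initial interval: [1.02, 1.97]

Iteration 1:
  c_1 = (1.020000 + 1.970000)/2 = 1.495000
  f(c_1) = f(1.495000) = -0.025663
  f(a) × f(c) ≥ 0, new interval: [1.495000, 1.970000]
Iteration 2:
  c_2 = (1.495000 + 1.970000)/2 = 1.732500
  f(c_2) = f(1.732500) = 0.457273
  f(a) × f(c) < 0, new interval: [1.495000, 1.732500]

After 2 iteration(s), the approximation is c_2 = 1.732500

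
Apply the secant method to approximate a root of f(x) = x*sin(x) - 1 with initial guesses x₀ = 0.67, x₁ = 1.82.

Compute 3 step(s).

f(x) = x*sin(x) - 1
x₀ = 0.67, x₁ = 1.82

Secant formula: x_{n+1} = x_n - f(x_n)(x_n - x_{n-1})/(f(x_n) - f(x_{n-1}))

Iteration 1:
  f(0.670000) = -0.583939
  f(1.820000) = 0.763779
  x_2 = 1.820000 - 0.763779×(1.820000 - 0.670000)/(0.763779 - (-0.583939))
       = 1.168272
Iteration 2:
  f(1.820000) = 0.763779
  f(1.168272) = 0.074898
  x_3 = 1.168272 - 0.074898×(1.168272 - 1.820000)/(0.074898 - 0.763779)
       = 1.097413
Iteration 3:
  f(1.168272) = 0.074898
  f(1.097413) = -0.023268
  x_4 = 1.097413 - (-0.023268)×(1.097413 - 1.168272)/(-0.023268 - 0.074898)
       = 1.114209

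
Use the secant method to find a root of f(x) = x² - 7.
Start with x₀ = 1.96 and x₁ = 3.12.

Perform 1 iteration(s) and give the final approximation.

f(x) = x² - 7
x₀ = 1.96, x₁ = 3.12

Secant formula: x_{n+1} = x_n - f(x_n)(x_n - x_{n-1})/(f(x_n) - f(x_{n-1}))

Iteration 1:
  f(1.960000) = -3.158400
  f(3.120000) = 2.734400
  x_2 = 3.120000 - 2.734400×(3.120000 - 1.960000)/(2.734400 - (-3.158400))
       = 2.581732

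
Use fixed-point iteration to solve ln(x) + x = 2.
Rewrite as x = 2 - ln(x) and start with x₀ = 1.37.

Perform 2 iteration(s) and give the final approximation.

Equation: ln(x) + x = 2
Fixed-point form: x = 2 - ln(x)
x₀ = 1.37

x_1 = g(1.370000) = 1.685189
x_2 = g(1.685189) = 1.478122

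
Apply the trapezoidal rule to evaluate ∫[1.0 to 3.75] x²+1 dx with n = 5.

f(x) = x²+1
a = 1.0, b = 3.75, n = 5
h = (b - a)/n = 0.550000

Trapezoidal rule: (h/2)[f(x₀) + 2f(x₁) + 2f(x₂) + ... + f(xₙ)]

x_0 = 1.0000, f(x_0) = 2.000000, coefficient = 1
x_1 = 1.5500, f(x_1) = 3.402500, coefficient = 2
x_2 = 2.1000, f(x_2) = 5.410000, coefficient = 2
x_3 = 2.6500, f(x_3) = 8.022500, coefficient = 2
x_4 = 3.2000, f(x_4) = 11.240000, coefficient = 2
x_5 = 3.7500, f(x_5) = 15.062500, coefficient = 1

I ≈ (0.550000/2) × 73.212500 = 20.133438
Exact value: 19.994792
Error: 0.138646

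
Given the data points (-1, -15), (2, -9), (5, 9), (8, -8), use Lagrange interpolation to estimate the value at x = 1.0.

Lagrange interpolation formula:
P(x) = Σ yᵢ × Lᵢ(x)
where Lᵢ(x) = Π_{j≠i} (x - xⱼ)/(xᵢ - xⱼ)

L_0(1.0) = (1.0 - 2)/(-1 - 2) × (1.0 - 5)/(-1 - 5) × (1.0 - 8)/(-1 - 8) = 0.172840
L_1(1.0) = (1.0 - (-1))/(2 - (-1)) × (1.0 - 5)/(2 - 5) × (1.0 - 8)/(2 - 8) = 1.037037
L_2(1.0) = (1.0 - (-1))/(5 - (-1)) × (1.0 - 2)/(5 - 2) × (1.0 - 8)/(5 - 8) = -0.259259
L_3(1.0) = (1.0 - (-1))/(8 - (-1)) × (1.0 - 2)/(8 - 2) × (1.0 - 5)/(8 - 5) = 0.049383

P(1.0) = (-15)×L_0(1.0) + (-9)×L_1(1.0) + 9×L_2(1.0) + (-8)×L_3(1.0)
P(1.0) = -14.654321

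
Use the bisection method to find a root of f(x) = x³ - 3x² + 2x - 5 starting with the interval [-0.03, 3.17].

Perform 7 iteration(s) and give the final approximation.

f(x) = x³ - 3x² + 2x - 5
Initial interval: [-0.03, 3.17]

Iteration 1:
  c_1 = (-0.030000 + 3.170000)/2 = 1.570000
  f(c_1) = f(1.570000) = -5.384807
  f(a) × f(c) ≥ 0, new interval: [1.570000, 3.170000]
Iteration 2:
  c_2 = (1.570000 + 3.170000)/2 = 2.370000
  f(c_2) = f(2.370000) = -3.798647
  f(a) × f(c) ≥ 0, new interval: [2.370000, 3.170000]
Iteration 3:
  c_3 = (2.370000 + 3.170000)/2 = 2.770000
  f(c_3) = f(2.770000) = -1.224767
  f(a) × f(c) ≥ 0, new interval: [2.770000, 3.170000]
Iteration 4:
  c_4 = (2.770000 + 3.170000)/2 = 2.970000
  f(c_4) = f(2.970000) = 0.675373
  f(a) × f(c) < 0, new interval: [2.770000, 2.970000]
Iteration 5:
  c_5 = (2.770000 + 2.970000)/2 = 2.870000
  f(c_5) = f(2.870000) = -0.330797
  f(a) × f(c) ≥ 0, new interval: [2.870000, 2.970000]
Iteration 6:
  c_6 = (2.870000 + 2.970000)/2 = 2.920000
  f(c_6) = f(2.920000) = 0.157888
  f(a) × f(c) < 0, new interval: [2.870000, 2.920000]
Iteration 7:
  c_7 = (2.870000 + 2.920000)/2 = 2.895000
  f(c_7) = f(2.895000) = -0.090008
  f(a) × f(c) ≥ 0, new interval: [2.895000, 2.920000]

After 7 iteration(s), the approximation is c_7 = 2.895000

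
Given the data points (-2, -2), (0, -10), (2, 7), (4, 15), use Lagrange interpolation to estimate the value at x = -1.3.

Lagrange interpolation formula:
P(x) = Σ yᵢ × Lᵢ(x)
where Lᵢ(x) = Π_{j≠i} (x - xⱼ)/(xᵢ - xⱼ)

L_0(-1.3) = (-1.3 - 0)/(-2 - 0) × (-1.3 - 2)/(-2 - 2) × (-1.3 - 4)/(-2 - 4) = 0.473687
L_1(-1.3) = (-1.3 - (-2))/(0 - (-2)) × (-1.3 - 2)/(0 - 2) × (-1.3 - 4)/(0 - 4) = 0.765187
L_2(-1.3) = (-1.3 - (-2))/(2 - (-2)) × (-1.3 - 0)/(2 - 0) × (-1.3 - 4)/(2 - 4) = -0.301437
L_3(-1.3) = (-1.3 - (-2))/(4 - (-2)) × (-1.3 - 0)/(4 - 0) × (-1.3 - 2)/(4 - 2) = 0.062562

P(-1.3) = (-2)×L_0(-1.3) + (-10)×L_1(-1.3) + 7×L_2(-1.3) + 15×L_3(-1.3)
P(-1.3) = -9.770875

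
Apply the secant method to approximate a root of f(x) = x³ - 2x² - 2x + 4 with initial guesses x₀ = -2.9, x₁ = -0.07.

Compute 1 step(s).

f(x) = x³ - 2x² - 2x + 4
x₀ = -2.9, x₁ = -0.07

Secant formula: x_{n+1} = x_n - f(x_n)(x_n - x_{n-1})/(f(x_n) - f(x_{n-1}))

Iteration 1:
  f(-2.900000) = -31.409000
  f(-0.070000) = 4.129857
  x_2 = -0.070000 - 4.129857×(-0.070000 - (-2.900000))/(4.129857 - (-31.409000))
       = -0.398865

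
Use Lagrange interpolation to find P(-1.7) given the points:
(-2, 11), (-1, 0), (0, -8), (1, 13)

Lagrange interpolation formula:
P(x) = Σ yᵢ × Lᵢ(x)
where Lᵢ(x) = Π_{j≠i} (x - xⱼ)/(xᵢ - xⱼ)

L_0(-1.7) = (-1.7 - (-1))/(-2 - (-1)) × (-1.7 - 0)/(-2 - 0) × (-1.7 - 1)/(-2 - 1) = 0.535500
L_1(-1.7) = (-1.7 - (-2))/(-1 - (-2)) × (-1.7 - 0)/(-1 - 0) × (-1.7 - 1)/(-1 - 1) = 0.688500
L_2(-1.7) = (-1.7 - (-2))/(0 - (-2)) × (-1.7 - (-1))/(0 - (-1)) × (-1.7 - 1)/(0 - 1) = -0.283500
L_3(-1.7) = (-1.7 - (-2))/(1 - (-2)) × (-1.7 - (-1))/(1 - (-1)) × (-1.7 - 0)/(1 - 0) = 0.059500

P(-1.7) = 11×L_0(-1.7) + 0×L_1(-1.7) + (-8)×L_2(-1.7) + 13×L_3(-1.7)
P(-1.7) = 8.932000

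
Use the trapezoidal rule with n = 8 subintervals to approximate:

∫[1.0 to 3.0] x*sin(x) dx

f(x) = x*sin(x)
a = 1.0, b = 3.0, n = 8
h = (b - a)/n = 0.250000

Trapezoidal rule: (h/2)[f(x₀) + 2f(x₁) + 2f(x₂) + ... + f(xₙ)]

x_0 = 1.0000, f(x_0) = 0.841471, coefficient = 1
x_1 = 1.2500, f(x_1) = 1.186231, coefficient = 2
x_2 = 1.5000, f(x_2) = 1.496242, coefficient = 2
x_3 = 1.7500, f(x_3) = 1.721975, coefficient = 2
x_4 = 2.0000, f(x_4) = 1.818595, coefficient = 2
x_5 = 2.2500, f(x_5) = 1.750665, coefficient = 2
x_6 = 2.5000, f(x_6) = 1.496180, coefficient = 2
x_7 = 2.7500, f(x_7) = 1.049568, coefficient = 2
x_8 = 3.0000, f(x_8) = 0.423360, coefficient = 1

I ≈ (0.250000/2) × 22.303744 = 2.787968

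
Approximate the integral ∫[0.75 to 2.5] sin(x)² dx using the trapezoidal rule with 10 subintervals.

f(x) = sin(x)²
a = 0.75, b = 2.5, n = 10
h = (b - a)/n = 0.175000

Trapezoidal rule: (h/2)[f(x₀) + 2f(x₁) + 2f(x₂) + ... + f(xₙ)]

x_0 = 0.7500, f(x_0) = 0.464631, coefficient = 1
x_1 = 0.9250, f(x_1) = 0.637795, coefficient = 2
x_2 = 1.1000, f(x_2) = 0.794251, coefficient = 2
x_3 = 1.2750, f(x_3) = 0.915027, coefficient = 2
x_4 = 1.4500, f(x_4) = 0.985479, coefficient = 2
x_5 = 1.6250, f(x_5) = 0.997065, coefficient = 2
x_6 = 1.8000, f(x_6) = 0.948379, coefficient = 2
x_7 = 1.9750, f(x_7) = 0.845326, coefficient = 2
x_8 = 2.1500, f(x_8) = 0.700400, coefficient = 2
x_9 = 2.3250, f(x_9) = 0.531174, coefficient = 2
x_10 = 2.5000, f(x_10) = 0.358169, coefficient = 1

I ≈ (0.175000/2) × 15.532590 = 1.359102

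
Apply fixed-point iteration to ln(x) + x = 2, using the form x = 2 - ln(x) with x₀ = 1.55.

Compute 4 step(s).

Equation: ln(x) + x = 2
Fixed-point form: x = 2 - ln(x)
x₀ = 1.55

x_1 = g(1.550000) = 1.561745
x_2 = g(1.561745) = 1.554196
x_3 = g(1.554196) = 1.559042
x_4 = g(1.559042) = 1.555929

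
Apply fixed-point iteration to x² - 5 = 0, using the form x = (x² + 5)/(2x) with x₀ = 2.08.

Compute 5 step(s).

Equation: x² - 5 = 0
Fixed-point form: x = (x² + 5)/(2x)
x₀ = 2.08

x_1 = g(2.080000) = 2.241923
x_2 = g(2.241923) = 2.236076
x_3 = g(2.236076) = 2.236068
x_4 = g(2.236068) = 2.236068
x_5 = g(2.236068) = 2.236068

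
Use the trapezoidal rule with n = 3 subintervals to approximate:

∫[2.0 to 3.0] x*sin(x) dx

f(x) = x*sin(x)
a = 2.0, b = 3.0, n = 3
h = (b - a)/n = 0.333333

Trapezoidal rule: (h/2)[f(x₀) + 2f(x₁) + 2f(x₂) + ... + f(xₙ)]

x_0 = 2.0000, f(x_0) = 1.818595, coefficient = 1
x_1 = 2.3333, f(x_1) = 1.687200, coefficient = 2
x_2 = 2.6667, f(x_2) = 1.219394, coefficient = 2
x_3 = 3.0000, f(x_3) = 0.423360, coefficient = 1

I ≈ (0.333333/2) × 8.055143 = 1.342524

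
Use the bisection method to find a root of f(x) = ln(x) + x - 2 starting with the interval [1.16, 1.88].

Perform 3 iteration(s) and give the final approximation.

f(x) = ln(x) + x - 2
Initial interval: [1.16, 1.88]

Iteration 1:
  c_1 = (1.160000 + 1.880000)/2 = 1.520000
  f(c_1) = f(1.520000) = -0.061290
  f(a) × f(c) ≥ 0, new interval: [1.520000, 1.880000]
Iteration 2:
  c_2 = (1.520000 + 1.880000)/2 = 1.700000
  f(c_2) = f(1.700000) = 0.230628
  f(a) × f(c) < 0, new interval: [1.520000, 1.700000]
Iteration 3:
  c_3 = (1.520000 + 1.700000)/2 = 1.610000
  f(c_3) = f(1.610000) = 0.086234
  f(a) × f(c) < 0, new interval: [1.520000, 1.610000]

After 3 iteration(s), the approximation is c_3 = 1.610000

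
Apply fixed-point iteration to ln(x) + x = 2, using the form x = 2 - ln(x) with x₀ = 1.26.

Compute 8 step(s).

Equation: ln(x) + x = 2
Fixed-point form: x = 2 - ln(x)
x₀ = 1.26

x_1 = g(1.260000) = 1.768888
x_2 = g(1.768888) = 1.429649
x_3 = g(1.429649) = 1.642571
x_4 = g(1.642571) = 1.503737
x_5 = g(1.503737) = 1.592047
x_6 = g(1.592047) = 1.534980
x_7 = g(1.534980) = 1.571483
x_8 = g(1.571483) = 1.547980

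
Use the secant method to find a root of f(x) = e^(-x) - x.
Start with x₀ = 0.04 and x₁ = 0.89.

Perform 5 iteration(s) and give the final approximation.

f(x) = e^(-x) - x
x₀ = 0.04, x₁ = 0.89

Secant formula: x_{n+1} = x_n - f(x_n)(x_n - x_{n-1})/(f(x_n) - f(x_{n-1}))

Iteration 1:
  f(0.040000) = 0.920789
  f(0.890000) = -0.479344
  x_2 = 0.890000 - (-0.479344)×(0.890000 - 0.040000)/(-0.479344 - 0.920789)
       = 0.598997
Iteration 2:
  f(0.890000) = -0.479344
  f(0.598997) = -0.049635
  x_3 = 0.598997 - (-0.049635)×(0.598997 - 0.890000)/(-0.049635 - (-0.479344))
       = 0.565384
Iteration 3:
  f(0.598997) = -0.049635
  f(0.565384) = 0.002758
  x_4 = 0.565384 - 0.002758×(0.565384 - 0.598997)/(0.002758 - (-0.049635))
       = 0.567153
Iteration 4:
  f(0.565384) = 0.002758
  f(0.567153) = -0.000016
  x_5 = 0.567153 - (-0.000016)×(0.567153 - 0.565384)/(-0.000016 - 0.002758)
       = 0.567143
Iteration 5:
  f(0.567153) = -0.000016
  f(0.567143) = 0.000000
  x_6 = 0.567143 - 0.000000×(0.567143 - 0.567153)/(0.000000 - (-0.000016))
       = 0.567143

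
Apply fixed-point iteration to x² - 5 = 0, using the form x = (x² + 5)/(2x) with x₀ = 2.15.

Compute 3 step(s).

Equation: x² - 5 = 0
Fixed-point form: x = (x² + 5)/(2x)
x₀ = 2.15

x_1 = g(2.150000) = 2.237791
x_2 = g(2.237791) = 2.236069
x_3 = g(2.236069) = 2.236068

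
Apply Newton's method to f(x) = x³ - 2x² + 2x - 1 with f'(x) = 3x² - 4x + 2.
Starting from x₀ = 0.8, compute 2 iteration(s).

f(x) = x³ - 2x² + 2x - 1
f'(x) = 3x² - 4x + 2
x₀ = 0.8

Newton-Raphson formula: x_{n+1} = x_n - f(x_n)/f'(x_n)

Iteration 1:
  f(0.800000) = -0.168000
  f'(0.800000) = 0.720000
  x_1 = 0.800000 - (-0.168000)/0.720000 = 1.033333
Iteration 2:
  f(1.033333) = 0.034481
  f'(1.033333) = 1.070000
  x_2 = 1.033333 - 0.034481/1.070000 = 1.001108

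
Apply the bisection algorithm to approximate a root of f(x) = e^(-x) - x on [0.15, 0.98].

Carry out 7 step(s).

f(x) = e^(-x) - x
Initial interval: [0.15, 0.98]

Iteration 1:
  c_1 = (0.150000 + 0.980000)/2 = 0.565000
  f(c_1) = f(0.565000) = 0.003360
  f(a) × f(c) ≥ 0, new interval: [0.565000, 0.980000]
Iteration 2:
  c_2 = (0.565000 + 0.980000)/2 = 0.772500
  f(c_2) = f(0.772500) = -0.310643
  f(a) × f(c) < 0, new interval: [0.565000, 0.772500]
Iteration 3:
  c_3 = (0.565000 + 0.772500)/2 = 0.668750
  f(c_3) = f(0.668750) = -0.156401
  f(a) × f(c) < 0, new interval: [0.565000, 0.668750]
Iteration 4:
  c_4 = (0.565000 + 0.668750)/2 = 0.616875
  f(c_4) = f(0.616875) = -0.077247
  f(a) × f(c) < 0, new interval: [0.565000, 0.616875]
Iteration 5:
  c_5 = (0.565000 + 0.616875)/2 = 0.590937
  f(c_5) = f(0.590937) = -0.037130
  f(a) × f(c) < 0, new interval: [0.565000, 0.590937]
Iteration 6:
  c_6 = (0.565000 + 0.590937)/2 = 0.577969
  f(c_6) = f(0.577969) = -0.016932
  f(a) × f(c) < 0, new interval: [0.565000, 0.577969]
Iteration 7:
  c_7 = (0.565000 + 0.577969)/2 = 0.571484
  f(c_7) = f(0.571484) = -0.006798
  f(a) × f(c) < 0, new interval: [0.565000, 0.571484]

After 7 iteration(s), the approximation is c_7 = 0.571484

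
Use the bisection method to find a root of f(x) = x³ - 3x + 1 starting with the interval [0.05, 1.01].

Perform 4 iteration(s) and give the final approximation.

f(x) = x³ - 3x + 1
Initial interval: [0.05, 1.01]

Iteration 1:
  c_1 = (0.050000 + 1.010000)/2 = 0.530000
  f(c_1) = f(0.530000) = -0.441123
  f(a) × f(c) < 0, new interval: [0.050000, 0.530000]
Iteration 2:
  c_2 = (0.050000 + 0.530000)/2 = 0.290000
  f(c_2) = f(0.290000) = 0.154389
  f(a) × f(c) ≥ 0, new interval: [0.290000, 0.530000]
Iteration 3:
  c_3 = (0.290000 + 0.530000)/2 = 0.410000
  f(c_3) = f(0.410000) = -0.161079
  f(a) × f(c) < 0, new interval: [0.290000, 0.410000]
Iteration 4:
  c_4 = (0.290000 + 0.410000)/2 = 0.350000
  f(c_4) = f(0.350000) = -0.007125
  f(a) × f(c) < 0, new interval: [0.290000, 0.350000]

After 4 iteration(s), the approximation is c_4 = 0.350000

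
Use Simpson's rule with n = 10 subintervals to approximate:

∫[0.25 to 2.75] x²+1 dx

f(x) = x²+1
a = 0.25, b = 2.75, n = 10
h = (b - a)/n = 0.250000

Simpson's rule: (h/3)[f(x₀) + 4f(x₁) + 2f(x₂) + ... + f(xₙ)]

x_0 = 0.2500, f(x_0) = 1.062500, coefficient = 1
x_1 = 0.5000, f(x_1) = 1.250000, coefficient = 4
x_2 = 0.7500, f(x_2) = 1.562500, coefficient = 2
x_3 = 1.0000, f(x_3) = 2.000000, coefficient = 4
x_4 = 1.2500, f(x_4) = 2.562500, coefficient = 2
x_5 = 1.5000, f(x_5) = 3.250000, coefficient = 4
x_6 = 1.7500, f(x_6) = 4.062500, coefficient = 2
x_7 = 2.0000, f(x_7) = 5.000000, coefficient = 4
x_8 = 2.2500, f(x_8) = 6.062500, coefficient = 2
x_9 = 2.5000, f(x_9) = 7.250000, coefficient = 4
x_10 = 2.7500, f(x_10) = 8.562500, coefficient = 1

I ≈ (0.250000/3) × 113.125000 = 9.427083
Exact value: 9.427083
Error: 0.000000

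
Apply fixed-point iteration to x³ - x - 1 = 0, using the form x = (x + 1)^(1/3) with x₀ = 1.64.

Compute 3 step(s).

Equation: x³ - x - 1 = 0
Fixed-point form: x = (x + 1)^(1/3)
x₀ = 1.64

x_1 = g(1.640000) = 1.382085
x_2 = g(1.382085) = 1.335526
x_3 = g(1.335526) = 1.326768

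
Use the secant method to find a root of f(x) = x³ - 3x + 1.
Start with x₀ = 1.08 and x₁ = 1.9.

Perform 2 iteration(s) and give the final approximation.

f(x) = x³ - 3x + 1
x₀ = 1.08, x₁ = 1.9

Secant formula: x_{n+1} = x_n - f(x_n)(x_n - x_{n-1})/(f(x_n) - f(x_{n-1}))

Iteration 1:
  f(1.080000) = -0.980288
  f(1.900000) = 2.159000
  x_2 = 1.900000 - 2.159000×(1.900000 - 1.080000)/(2.159000 - (-0.980288))
       = 1.336057
Iteration 2:
  f(1.900000) = 2.159000
  f(1.336057) = -0.623245
  x_3 = 1.336057 - (-0.623245)×(1.336057 - 1.900000)/(-0.623245 - 2.159000)
       = 1.462385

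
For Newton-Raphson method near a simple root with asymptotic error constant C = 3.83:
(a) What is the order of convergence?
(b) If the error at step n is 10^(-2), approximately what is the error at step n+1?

(a) Newton-Raphson has quadratic (order 2) convergence near simple roots.
    This means |e_{n+1}| ≈ C|e_n|².

(b) With |e_n| = 10^(-2) and C = 3.83:
    |e_{n+1}| ≈ 3.83 × (10^(-2))² = 3.83 × 10^(-4)

(a) 2 (quadratic); (b) |e_{n+1}| ≈ 3.830e-04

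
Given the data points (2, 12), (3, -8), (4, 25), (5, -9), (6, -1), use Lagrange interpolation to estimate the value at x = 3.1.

Lagrange interpolation formula:
P(x) = Σ yᵢ × Lᵢ(x)
where Lᵢ(x) = Π_{j≠i} (x - xⱼ)/(xᵢ - xⱼ)

L_0(3.1) = (3.1 - 3)/(2 - 3) × (3.1 - 4)/(2 - 4) × (3.1 - 5)/(2 - 5) × (3.1 - 6)/(2 - 6) = -0.020663
L_1(3.1) = (3.1 - 2)/(3 - 2) × (3.1 - 4)/(3 - 4) × (3.1 - 5)/(3 - 5) × (3.1 - 6)/(3 - 6) = 0.909150
L_2(3.1) = (3.1 - 2)/(4 - 2) × (3.1 - 3)/(4 - 3) × (3.1 - 5)/(4 - 5) × (3.1 - 6)/(4 - 6) = 0.151525
L_3(3.1) = (3.1 - 2)/(5 - 2) × (3.1 - 3)/(5 - 3) × (3.1 - 4)/(5 - 4) × (3.1 - 6)/(5 - 6) = -0.047850
L_4(3.1) = (3.1 - 2)/(6 - 2) × (3.1 - 3)/(6 - 3) × (3.1 - 4)/(6 - 4) × (3.1 - 5)/(6 - 5) = 0.007838

P(3.1) = 12×L_0(3.1) + (-8)×L_1(3.1) + 25×L_2(3.1) + (-9)×L_3(3.1) + (-1)×L_4(3.1)
P(3.1) = -3.310212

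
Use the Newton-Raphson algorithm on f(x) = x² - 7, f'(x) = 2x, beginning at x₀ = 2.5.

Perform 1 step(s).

f(x) = x² - 7
f'(x) = 2x
x₀ = 2.5

Newton-Raphson formula: x_{n+1} = x_n - f(x_n)/f'(x_n)

Iteration 1:
  f(2.500000) = -0.750000
  f'(2.500000) = 5.000000
  x_1 = 2.500000 - (-0.750000)/5.000000 = 2.650000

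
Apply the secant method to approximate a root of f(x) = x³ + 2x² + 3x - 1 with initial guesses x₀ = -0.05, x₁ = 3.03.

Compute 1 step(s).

f(x) = x³ + 2x² + 3x - 1
x₀ = -0.05, x₁ = 3.03

Secant formula: x_{n+1} = x_n - f(x_n)(x_n - x_{n-1})/(f(x_n) - f(x_{n-1}))

Iteration 1:
  f(-0.050000) = -1.145125
  f(3.030000) = 54.269927
  x_2 = 3.030000 - 54.269927×(3.030000 - (-0.050000))/(54.269927 - (-1.145125))
       = 0.013647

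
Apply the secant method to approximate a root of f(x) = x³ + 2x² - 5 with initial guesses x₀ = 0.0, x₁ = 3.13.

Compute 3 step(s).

f(x) = x³ + 2x² - 5
x₀ = 0.0, x₁ = 3.13

Secant formula: x_{n+1} = x_n - f(x_n)(x_n - x_{n-1})/(f(x_n) - f(x_{n-1}))

Iteration 1:
  f(0.000000) = -5.000000
  f(3.130000) = 45.258097
  x_2 = 3.130000 - 45.258097×(3.130000 - 0.000000)/(45.258097 - (-5.000000))
       = 0.311393
Iteration 2:
  f(3.130000) = 45.258097
  f(0.311393) = -4.775875
  x_3 = 0.311393 - (-4.775875)×(0.311393 - 3.130000)/(-4.775875 - 45.258097)
       = 0.580436
Iteration 3:
  f(0.311393) = -4.775875
  f(0.580436) = -4.130635
  x_4 = 0.580436 - (-4.130635)×(0.580436 - 0.311393)/(-4.130635 - (-4.775875))
       = 2.302774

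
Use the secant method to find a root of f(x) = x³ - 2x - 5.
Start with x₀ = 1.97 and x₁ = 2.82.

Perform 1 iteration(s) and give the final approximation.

f(x) = x³ - 2x - 5
x₀ = 1.97, x₁ = 2.82

Secant formula: x_{n+1} = x_n - f(x_n)(x_n - x_{n-1})/(f(x_n) - f(x_{n-1}))

Iteration 1:
  f(1.970000) = -1.294627
  f(2.820000) = 11.785768
  x_2 = 2.820000 - 11.785768×(2.820000 - 1.970000)/(11.785768 - (-1.294627))
       = 2.054128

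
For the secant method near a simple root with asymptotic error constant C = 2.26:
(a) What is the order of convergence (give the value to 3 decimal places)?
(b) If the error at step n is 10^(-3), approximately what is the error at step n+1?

(a) Secant method has superlinear convergence with order φ = (1+√5)/2 ≈ 1.618.
    This means |e_{n+1}| ≈ C|e_n|^1.618.

(b) With |e_n| = 10^(-3) and C = 2.26:
    |e_{n+1}| ≈ 2.26 × (10^(-3))^1.618 = 2.26 × 10^(-4.85)

(a) ≈ 1.618 (golden ratio); (b) |e_{n+1}| ≈ 3.162e-05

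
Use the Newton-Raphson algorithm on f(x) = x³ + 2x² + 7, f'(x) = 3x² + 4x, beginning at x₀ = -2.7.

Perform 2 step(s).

f(x) = x³ + 2x² + 7
f'(x) = 3x² + 4x
x₀ = -2.7

Newton-Raphson formula: x_{n+1} = x_n - f(x_n)/f'(x_n)

Iteration 1:
  f(-2.700000) = 1.897000
  f'(-2.700000) = 11.070000
  x_1 = -2.700000 - 1.897000/11.070000 = -2.871364
Iteration 2:
  f(-2.871364) = -0.184163
  f'(-2.871364) = 13.248738
  x_2 = -2.871364 - (-0.184163)/13.248738 = -2.857464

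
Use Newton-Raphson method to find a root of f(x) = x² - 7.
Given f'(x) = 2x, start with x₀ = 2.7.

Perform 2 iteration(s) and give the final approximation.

f(x) = x² - 7
f'(x) = 2x
x₀ = 2.7

Newton-Raphson formula: x_{n+1} = x_n - f(x_n)/f'(x_n)

Iteration 1:
  f(2.700000) = 0.290000
  f'(2.700000) = 5.400000
  x_1 = 2.700000 - 0.290000/5.400000 = 2.646296
Iteration 2:
  f(2.646296) = 0.002884
  f'(2.646296) = 5.292593
  x_2 = 2.646296 - 0.002884/5.292593 = 2.645751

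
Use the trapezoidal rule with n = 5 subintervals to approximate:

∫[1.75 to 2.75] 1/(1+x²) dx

f(x) = 1/(1+x²)
a = 1.75, b = 2.75, n = 5
h = (b - a)/n = 0.200000

Trapezoidal rule: (h/2)[f(x₀) + 2f(x₁) + 2f(x₂) + ... + f(xₙ)]

x_0 = 1.7500, f(x_0) = 0.246154, coefficient = 1
x_1 = 1.9500, f(x_1) = 0.208225, coefficient = 2
x_2 = 2.1500, f(x_2) = 0.177857, coefficient = 2
x_3 = 2.3500, f(x_3) = 0.153315, coefficient = 2
x_4 = 2.5500, f(x_4) = 0.133289, coefficient = 2
x_5 = 2.7500, f(x_5) = 0.116788, coefficient = 1

I ≈ (0.200000/2) × 1.708314 = 0.170831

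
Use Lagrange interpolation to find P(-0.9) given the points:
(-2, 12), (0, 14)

Lagrange interpolation formula:
P(x) = Σ yᵢ × Lᵢ(x)
where Lᵢ(x) = Π_{j≠i} (x - xⱼ)/(xᵢ - xⱼ)

L_0(-0.9) = (-0.9 - 0)/(-2 - 0) = 0.450000
L_1(-0.9) = (-0.9 - (-2))/(0 - (-2)) = 0.550000

P(-0.9) = 12×L_0(-0.9) + 14×L_1(-0.9)
P(-0.9) = 13.100000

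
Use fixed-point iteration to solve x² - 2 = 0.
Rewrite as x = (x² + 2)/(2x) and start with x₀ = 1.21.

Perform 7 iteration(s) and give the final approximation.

Equation: x² - 2 = 0
Fixed-point form: x = (x² + 2)/(2x)
x₀ = 1.21

x_1 = g(1.210000) = 1.431446
x_2 = g(1.431446) = 1.414317
x_3 = g(1.414317) = 1.414214
x_4 = g(1.414214) = 1.414214
x_5 = g(1.414214) = 1.414214
x_6 = g(1.414214) = 1.414214
x_7 = g(1.414214) = 1.414214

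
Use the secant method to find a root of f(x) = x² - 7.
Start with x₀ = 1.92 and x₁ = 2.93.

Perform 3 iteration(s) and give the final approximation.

f(x) = x² - 7
x₀ = 1.92, x₁ = 2.93

Secant formula: x_{n+1} = x_n - f(x_n)(x_n - x_{n-1})/(f(x_n) - f(x_{n-1}))

Iteration 1:
  f(1.920000) = -3.313600
  f(2.930000) = 1.584900
  x_2 = 2.930000 - 1.584900×(2.930000 - 1.920000)/(1.584900 - (-3.313600))
       = 2.603216
Iteration 2:
  f(2.930000) = 1.584900
  f(2.603216) = -0.223264
  x_3 = 2.603216 - (-0.223264)×(2.603216 - 2.930000)/(-0.223264 - 1.584900)
       = 2.643566
Iteration 3:
  f(2.603216) = -0.223264
  f(2.643566) = -0.011558
  x_4 = 2.643566 - (-0.011558)×(2.643566 - 2.603216)/(-0.011558 - (-0.223264))
       = 2.645769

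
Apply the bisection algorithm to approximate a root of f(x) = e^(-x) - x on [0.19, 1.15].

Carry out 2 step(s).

f(x) = e^(-x) - x
Initial interval: [0.19, 1.15]

Iteration 1:
  c_1 = (0.190000 + 1.150000)/2 = 0.670000
  f(c_1) = f(0.670000) = -0.158291
  f(a) × f(c) < 0, new interval: [0.190000, 0.670000]
Iteration 2:
  c_2 = (0.190000 + 0.670000)/2 = 0.430000
  f(c_2) = f(0.430000) = 0.220509
  f(a) × f(c) ≥ 0, new interval: [0.430000, 0.670000]

After 2 iteration(s), the approximation is c_2 = 0.430000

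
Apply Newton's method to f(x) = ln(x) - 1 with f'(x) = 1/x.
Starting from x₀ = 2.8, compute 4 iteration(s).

f(x) = ln(x) - 1
f'(x) = 1/x
x₀ = 2.8

Newton-Raphson formula: x_{n+1} = x_n - f(x_n)/f'(x_n)

Iteration 1:
  f(2.800000) = 0.029619
  f'(2.800000) = 0.357143
  x_1 = 2.800000 - 0.029619/0.357143 = 2.717066
Iteration 2:
  f(2.717066) = -0.000448
  f'(2.717066) = 0.368044
  x_2 = 2.717066 - (-0.000448)/0.368044 = 2.718282
Iteration 3:
  f(2.718282) = 0.000000
  f'(2.718282) = 0.367879
  x_3 = 2.718282 - 0.000000/0.367879 = 2.718282
Iteration 4:
  f(2.718282) = 0.000000
  f'(2.718282) = 0.367879
  x_4 = 2.718282 - 0.000000/0.367879 = 2.718282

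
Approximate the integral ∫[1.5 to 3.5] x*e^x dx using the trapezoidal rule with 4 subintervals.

f(x) = x*e^x
a = 1.5, b = 3.5, n = 4
h = (b - a)/n = 0.500000

Trapezoidal rule: (h/2)[f(x₀) + 2f(x₁) + 2f(x₂) + ... + f(xₙ)]

x_0 = 1.5000, f(x_0) = 6.722534, coefficient = 1
x_1 = 2.0000, f(x_1) = 14.778112, coefficient = 2
x_2 = 2.5000, f(x_2) = 30.456235, coefficient = 2
x_3 = 3.0000, f(x_3) = 60.256611, coefficient = 2
x_4 = 3.5000, f(x_4) = 115.904082, coefficient = 1

I ≈ (0.500000/2) × 333.608531 = 83.402133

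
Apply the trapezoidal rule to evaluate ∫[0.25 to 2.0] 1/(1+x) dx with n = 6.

f(x) = 1/(1+x)
a = 0.25, b = 2.0, n = 6
h = (b - a)/n = 0.291667

Trapezoidal rule: (h/2)[f(x₀) + 2f(x₁) + 2f(x₂) + ... + f(xₙ)]

x_0 = 0.2500, f(x_0) = 0.800000, coefficient = 1
x_1 = 0.5417, f(x_1) = 0.648649, coefficient = 2
x_2 = 0.8333, f(x_2) = 0.545455, coefficient = 2
x_3 = 1.1250, f(x_3) = 0.470588, coefficient = 2
x_4 = 1.4167, f(x_4) = 0.413793, coefficient = 2
x_5 = 1.7083, f(x_5) = 0.369231, coefficient = 2
x_6 = 2.0000, f(x_6) = 0.333333, coefficient = 1

I ≈ (0.291667/2) × 6.028764 = 0.879195
Exact value: 0.875469
Error: 0.003726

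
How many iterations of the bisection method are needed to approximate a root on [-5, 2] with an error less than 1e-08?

We need (b-a)/2^n ≤ 1e-08
(2 - (-5))/2^n ≤ 1e-08
7/2^n ≤ 1e-08
2^n ≥ 700000000
n ≥ log₂(700000000) = 29.38
n ≥ 30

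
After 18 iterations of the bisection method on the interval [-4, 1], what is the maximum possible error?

Bisection error bound: |error| ≤ (b-a)/2^n
|error| ≤ (1 - (-4))/2^18 = 5/2^18
|error| ≤ 0.0000190735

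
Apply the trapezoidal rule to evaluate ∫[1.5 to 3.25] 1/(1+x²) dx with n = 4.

f(x) = 1/(1+x²)
a = 1.5, b = 3.25, n = 4
h = (b - a)/n = 0.437500

Trapezoidal rule: (h/2)[f(x₀) + 2f(x₁) + 2f(x₂) + ... + f(xₙ)]

x_0 = 1.5000, f(x_0) = 0.307692, coefficient = 1
x_1 = 1.9375, f(x_1) = 0.210353, coefficient = 2
x_2 = 2.3750, f(x_2) = 0.150588, coefficient = 2
x_3 = 2.8125, f(x_3) = 0.112231, coefficient = 2
x_4 = 3.2500, f(x_4) = 0.086486, coefficient = 1

I ≈ (0.437500/2) × 1.340525 = 0.293240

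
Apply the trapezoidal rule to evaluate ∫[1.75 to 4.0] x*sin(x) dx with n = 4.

f(x) = x*sin(x)
a = 1.75, b = 4.0, n = 4
h = (b - a)/n = 0.562500

Trapezoidal rule: (h/2)[f(x₀) + 2f(x₁) + 2f(x₂) + ... + f(xₙ)]

x_0 = 1.7500, f(x_0) = 1.721975, coefficient = 1
x_1 = 2.3125, f(x_1) = 1.705050, coefficient = 2
x_2 = 2.8750, f(x_2) = 0.757407, coefficient = 2
x_3 = 3.4375, f(x_3) = -1.002402, coefficient = 2
x_4 = 4.0000, f(x_4) = -3.027210, coefficient = 1

I ≈ (0.562500/2) × 1.614875 = 0.454184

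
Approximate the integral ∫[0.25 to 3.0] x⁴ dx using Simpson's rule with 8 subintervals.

f(x) = x⁴
a = 0.25, b = 3.0, n = 8
h = (b - a)/n = 0.343750

Simpson's rule: (h/3)[f(x₀) + 4f(x₁) + 2f(x₂) + ... + f(xₙ)]

x_0 = 0.2500, f(x_0) = 0.003906, coefficient = 1
x_1 = 0.5938, f(x_1) = 0.124284, coefficient = 4
x_2 = 0.9375, f(x_2) = 0.772476, coefficient = 2
x_3 = 1.2812, f(x_3) = 2.694856, coefficient = 4
x_4 = 1.6250, f(x_4) = 6.972900, coefficient = 2
x_5 = 1.9688, f(x_5) = 15.023194, coefficient = 4
x_6 = 2.3125, f(x_6) = 28.597427, coefficient = 2
x_7 = 2.6562, f(x_7) = 49.782395, coefficient = 4
x_8 = 3.0000, f(x_8) = 81.000000, coefficient = 1

I ≈ (0.343750/3) × 424.188431 = 48.604924
Exact value: 48.599805
Error: 0.005120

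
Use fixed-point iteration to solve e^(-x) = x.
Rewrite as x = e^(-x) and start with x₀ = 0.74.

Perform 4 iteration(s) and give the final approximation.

Equation: e^(-x) = x
Fixed-point form: x = e^(-x)
x₀ = 0.74

x_1 = g(0.740000) = 0.477114
x_2 = g(0.477114) = 0.620572
x_3 = g(0.620572) = 0.537637
x_4 = g(0.537637) = 0.584127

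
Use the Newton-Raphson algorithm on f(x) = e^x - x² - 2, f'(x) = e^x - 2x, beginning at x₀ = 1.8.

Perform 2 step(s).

f(x) = e^x - x² - 2
f'(x) = e^x - 2x
x₀ = 1.8

Newton-Raphson formula: x_{n+1} = x_n - f(x_n)/f'(x_n)

Iteration 1:
  f(1.800000) = 0.809647
  f'(1.800000) = 2.449647
  x_1 = 1.800000 - 0.809647/2.449647 = 1.469484
Iteration 2:
  f(1.469484) = 0.187608
  f'(1.469484) = 1.408024
  x_2 = 1.469484 - 0.187608/1.408024 = 1.336242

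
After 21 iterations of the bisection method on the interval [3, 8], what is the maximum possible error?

Bisection error bound: |error| ≤ (b-a)/2^n
|error| ≤ (8 - 3)/2^21 = 5/2^21
|error| ≤ 0.0000023842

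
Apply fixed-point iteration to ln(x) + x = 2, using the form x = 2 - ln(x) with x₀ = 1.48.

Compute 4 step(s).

Equation: ln(x) + x = 2
Fixed-point form: x = 2 - ln(x)
x₀ = 1.48

x_1 = g(1.480000) = 1.607958
x_2 = g(1.607958) = 1.525035
x_3 = g(1.525035) = 1.577983
x_4 = g(1.577983) = 1.543853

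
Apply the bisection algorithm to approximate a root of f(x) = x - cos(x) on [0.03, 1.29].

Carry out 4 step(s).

f(x) = x - cos(x)
Initial interval: [0.03, 1.29]

Iteration 1:
  c_1 = (0.030000 + 1.290000)/2 = 0.660000
  f(c_1) = f(0.660000) = -0.129992
  f(a) × f(c) ≥ 0, new interval: [0.660000, 1.290000]
Iteration 2:
  c_2 = (0.660000 + 1.290000)/2 = 0.975000
  f(c_2) = f(0.975000) = 0.413832
  f(a) × f(c) < 0, new interval: [0.660000, 0.975000]
Iteration 3:
  c_3 = (0.660000 + 0.975000)/2 = 0.817500
  f(c_3) = f(0.817500) = 0.133453
  f(a) × f(c) < 0, new interval: [0.660000, 0.817500]
Iteration 4:
  c_4 = (0.660000 + 0.817500)/2 = 0.738750
  f(c_4) = f(0.738750) = -0.000561
  f(a) × f(c) ≥ 0, new interval: [0.738750, 0.817500]

After 4 iteration(s), the approximation is c_4 = 0.738750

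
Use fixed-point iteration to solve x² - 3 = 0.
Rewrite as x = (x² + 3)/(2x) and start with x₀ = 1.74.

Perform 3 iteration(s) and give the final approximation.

Equation: x² - 3 = 0
Fixed-point form: x = (x² + 3)/(2x)
x₀ = 1.74

x_1 = g(1.740000) = 1.732069
x_2 = g(1.732069) = 1.732051
x_3 = g(1.732051) = 1.732051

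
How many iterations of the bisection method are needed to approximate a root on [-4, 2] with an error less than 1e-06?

We need (b-a)/2^n ≤ 1e-06
(2 - (-4))/2^n ≤ 1e-06
6/2^n ≤ 1e-06
2^n ≥ 6000000
n ≥ log₂(6000000) = 22.52
n ≥ 23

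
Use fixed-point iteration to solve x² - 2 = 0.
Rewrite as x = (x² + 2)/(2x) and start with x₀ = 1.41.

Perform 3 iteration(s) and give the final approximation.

Equation: x² - 2 = 0
Fixed-point form: x = (x² + 2)/(2x)
x₀ = 1.41

x_1 = g(1.410000) = 1.414220
x_2 = g(1.414220) = 1.414214
x_3 = g(1.414214) = 1.414214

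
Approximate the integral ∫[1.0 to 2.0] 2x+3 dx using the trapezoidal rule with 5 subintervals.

f(x) = 2x+3
a = 1.0, b = 2.0, n = 5
h = (b - a)/n = 0.200000

Trapezoidal rule: (h/2)[f(x₀) + 2f(x₁) + 2f(x₂) + ... + f(xₙ)]

x_0 = 1.0000, f(x_0) = 5.000000, coefficient = 1
x_1 = 1.2000, f(x_1) = 5.400000, coefficient = 2
x_2 = 1.4000, f(x_2) = 5.800000, coefficient = 2
x_3 = 1.6000, f(x_3) = 6.200000, coefficient = 2
x_4 = 1.8000, f(x_4) = 6.600000, coefficient = 2
x_5 = 2.0000, f(x_5) = 7.000000, coefficient = 1

I ≈ (0.200000/2) × 60.000000 = 6.000000
Exact value: 6.000000
Error: 0.000000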